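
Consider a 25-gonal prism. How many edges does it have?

75

A prism on an n-gon has two n-gon bases and n rectangular sides: V = 2·25 = 50, E = 3·25 = 75, F = 25 + 2 = 27.
Check: V − E + F = 50 − 75 + 27 = 2.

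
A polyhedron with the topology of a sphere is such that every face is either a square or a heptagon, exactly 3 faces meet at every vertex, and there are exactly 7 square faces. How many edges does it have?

Let x be the number of heptagons; then F = 7 + x.
Edge–face incidences: 2E = 4·7 + 7·x = 28 + 7x.
Every vertex has degree 3, so 3V = 2E.
Euler: V − E + F = 2 ⇒ (2E)/3 − E + (7 + x) = 2.
Multiply by 6: 2·(2E) − 3·(2E) + 6·(7 + x) = 12, i.e. 42 + 6x − (28 + 7x) = 12.
Collecting terms: −x + 14 = 12, so −x = −2, so x = 2.
Then 2E = 28 + 7·2 = 42, so E = 21, V = 2E/3 = 14, F = 7 + 2 = 9.

21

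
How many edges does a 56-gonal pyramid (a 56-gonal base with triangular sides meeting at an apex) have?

112

A pyramid on an n-gon base has one n-gon and n triangles: V = 56 + 1 = 57, E = 2·56 = 112, F = 56 + 1 = 57.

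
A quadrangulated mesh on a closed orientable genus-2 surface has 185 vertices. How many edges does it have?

χ = 2 − 2·2 = -2, and every face is a square so 4F = 2E.
V − E + F = -2 with E = 4F/2 gives 185 − (4/2 − 1)·F = -2, so F = 187 and E = 374.

374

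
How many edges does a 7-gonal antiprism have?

28

An antiprism on an n-gon has two n-gon caps and 2n triangles: V = 2·7 = 14, E = 4·7 = 28, F = 2·7 + 2 = 16.
Check: V − E + F = 14 − 28 + 16 = 2.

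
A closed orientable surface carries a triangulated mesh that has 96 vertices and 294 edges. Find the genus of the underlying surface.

Every face is a triangle and each edge borders two faces, so 3F = 2·294, giving F = 196.
χ = V − E + F = 96 − 294 + 196 = -2.
For a closed orientable surface χ = 2 − 2g, so g = (2 − (-2))/2 = 2.

2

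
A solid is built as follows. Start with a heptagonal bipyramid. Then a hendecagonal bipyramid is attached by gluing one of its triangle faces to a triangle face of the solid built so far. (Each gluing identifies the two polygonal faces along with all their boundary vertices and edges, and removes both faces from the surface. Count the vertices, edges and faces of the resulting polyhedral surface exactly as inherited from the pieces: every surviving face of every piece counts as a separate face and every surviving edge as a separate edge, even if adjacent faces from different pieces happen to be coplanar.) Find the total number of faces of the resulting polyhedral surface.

A heptagonal bipyramid: V=9, E=21, F=14.
Attach a hendecagonal bipyramid (V=13, E=33, F=22) along a 3-gon: merge 3 vertices and 3 edges, delete both glued faces → V=19, E=51, F=34.
Check: V − E + F = 19 − 51 + 34 = 2.

34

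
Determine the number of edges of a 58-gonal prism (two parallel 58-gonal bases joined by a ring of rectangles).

A prism on an n-gon has two n-gon bases and n rectangular sides: V = 2·58 = 116, E = 3·58 = 174, F = 58 + 2 = 60.

174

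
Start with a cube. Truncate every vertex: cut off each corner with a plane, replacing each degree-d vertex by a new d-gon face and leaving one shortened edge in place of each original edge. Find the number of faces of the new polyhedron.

14

The base solid has V = 8, E = 12, F = 6.
Truncation replaces each original edge-end by a new vertex, so V′ = 2E = 24.
Each original edge survives, and each old vertex of degree d contributes d new edges; summing degrees gives Σd = 2E, so E′ = E + 2E = 3E = 36.
Each original face survives and each original vertex becomes one new face: F′ = F + V = 14.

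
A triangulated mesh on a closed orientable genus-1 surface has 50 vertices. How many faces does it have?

100

χ = 2 − 2·1 = 0, and every face is a triangle so 3F = 2E.
V − E + F = 0 with E = 3F/2 gives 50 − (3/2 − 1)·F = 0, so F = 100 and E = 150.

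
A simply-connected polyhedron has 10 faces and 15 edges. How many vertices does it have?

7

Here V − E + F = 2.
V = 2 + E − F = 2 + 15 − 10 = 7.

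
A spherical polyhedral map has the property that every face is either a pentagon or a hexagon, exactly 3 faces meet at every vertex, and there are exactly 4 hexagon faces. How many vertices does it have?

Let x be the number of pentagons; then F = 4 + x.
Edge–face incidences: 2E = 6·4 + 5·x = 24 + 5x.
Every vertex has degree 3, so 3V = 2E.
Euler: V − E + F = 2 ⇒ (2E)/3 − E + (4 + x) = 2.
Multiply by 6: 2·(2E) − 3·(2E) + 6·(4 + x) = 12, i.e. 24 + 6x − (24 + 5x) = 12.
Collecting terms: x = 12.
Then 2E = 24 + 5·12 = 84, so E = 42, V = 2E/3 = 28, F = 4 + 12 = 16.

28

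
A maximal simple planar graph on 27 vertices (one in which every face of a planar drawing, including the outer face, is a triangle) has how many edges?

In a plane triangulation 3F = 2E and V − E + F = 2, so E = 3V − 6 = 3·27 − 6 = 75.

75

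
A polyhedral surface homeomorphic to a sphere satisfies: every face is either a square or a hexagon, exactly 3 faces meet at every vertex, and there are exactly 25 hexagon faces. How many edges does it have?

Let x be the number of squares; then F = 25 + x.
Edge–face incidences: 2E = 6·25 + 4·x = 150 + 4x.
Every vertex has degree 3, so 3V = 2E.
Euler: V − E + F = 2 ⇒ (2E)/3 − E + (25 + x) = 2.
Multiply by 6: 2·(2E) − 3·(2E) + 6·(25 + x) = 12, i.e. 150 + 6x − (150 + 4x) = 12.
Collecting terms: 2x = 12, so x = 6.
Then 2E = 150 + 4·6 = 174, so E = 87, V = 2E/3 = 58, F = 25 + 6 = 31.

87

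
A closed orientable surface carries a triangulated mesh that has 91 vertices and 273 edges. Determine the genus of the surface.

1

Every face is a triangle and each edge borders two faces, so 3F = 2·273, giving F = 182.
χ = V − E + F = 91 − 273 + 182 = 0.
For a closed orientable surface χ = 2 − 2g, so g = (2 − (0))/2 = 1.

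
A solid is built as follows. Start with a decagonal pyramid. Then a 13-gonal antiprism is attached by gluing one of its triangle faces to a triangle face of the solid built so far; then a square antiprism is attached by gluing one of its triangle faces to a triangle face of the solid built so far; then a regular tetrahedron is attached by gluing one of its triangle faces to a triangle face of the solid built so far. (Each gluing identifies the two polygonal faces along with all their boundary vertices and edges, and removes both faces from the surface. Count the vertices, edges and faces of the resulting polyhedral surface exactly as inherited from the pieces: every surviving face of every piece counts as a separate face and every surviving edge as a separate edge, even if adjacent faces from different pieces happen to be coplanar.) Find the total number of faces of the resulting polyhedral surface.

47

A decagonal pyramid: V=11, E=20, F=11.
Attach a 13-gonal antiprism (V=26, E=52, F=28) along a 3-gon: merge 3 vertices and 3 edges, delete both glued faces → V=34, E=69, F=37.
Attach a square antiprism (V=8, E=16, F=10) along a 3-gon: merge 3 vertices and 3 edges, delete both glued faces → V=39, E=82, F=45.
Attach a regular tetrahedron (V=4, E=6, F=4) along a 3-gon: merge 3 vertices and 3 edges, delete both glued faces → V=40, E=85, F=47.
Check: V − E + F = 40 − 85 + 47 = 2.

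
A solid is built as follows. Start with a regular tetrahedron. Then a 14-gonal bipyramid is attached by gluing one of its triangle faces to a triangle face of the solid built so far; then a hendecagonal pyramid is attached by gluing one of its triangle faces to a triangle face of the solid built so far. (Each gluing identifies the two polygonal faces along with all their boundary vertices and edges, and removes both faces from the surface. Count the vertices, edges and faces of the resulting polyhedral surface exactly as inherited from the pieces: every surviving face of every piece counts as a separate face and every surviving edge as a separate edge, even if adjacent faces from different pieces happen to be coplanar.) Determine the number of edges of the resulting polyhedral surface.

64

A regular tetrahedron: V=4, E=6, F=4.
Attach a 14-gonal bipyramid (V=16, E=42, F=28) along a 3-gon: merge 3 vertices and 3 edges, delete both glued faces → V=17, E=45, F=30.
Attach a hendecagonal pyramid (V=12, E=22, F=12) along a 3-gon: merge 3 vertices and 3 edges, delete both glued faces → V=26, E=64, F=40.
Check: V − E + F = 26 − 64 + 40 = 2.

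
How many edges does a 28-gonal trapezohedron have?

112

The n-trapezohedron (dual of the n-antiprism) has V = 2·28 + 2 = 58, E = 4·28 = 112, F = 2·28 = 56.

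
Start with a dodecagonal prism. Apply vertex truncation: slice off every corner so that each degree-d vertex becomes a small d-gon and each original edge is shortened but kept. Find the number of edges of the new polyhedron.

108

The base solid has V = 24, E = 36, F = 14.
Truncation replaces each original edge-end by a new vertex, so V′ = 2E = 72.
Each original edge survives, and each old vertex of degree d contributes d new edges; summing degrees gives Σd = 2E, so E′ = E + 2E = 3E = 108.
Each original face survives and each original vertex becomes one new face: F′ = F + V = 38.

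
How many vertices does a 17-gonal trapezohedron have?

The n-trapezohedron (dual of the n-antiprism) has V = 2·17 + 2 = 36, E = 4·17 = 68, F = 2·17 = 34.

36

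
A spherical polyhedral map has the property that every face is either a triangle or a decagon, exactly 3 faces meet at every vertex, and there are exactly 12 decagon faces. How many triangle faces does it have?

Let x be the number of triangles; then F = 12 + x.
Edge–face incidences: 2E = 10·12 + 3·x = 120 + 3x.
Every vertex has degree 3, so 3V = 2E.
Euler: V − E + F = 2 ⇒ (2E)/3 − E + (12 + x) = 2.
Multiply by 6: 2·(2E) − 3·(2E) + 6·(12 + x) = 12, i.e. 72 + 6x − (120 + 3x) = 12.
Collecting terms: 3x − 48 = 12, so 3x = 60, so x = 20.
Then 2E = 120 + 3·20 = 180, so E = 90, V = 2E/3 = 60, F = 12 + 20 = 32.

20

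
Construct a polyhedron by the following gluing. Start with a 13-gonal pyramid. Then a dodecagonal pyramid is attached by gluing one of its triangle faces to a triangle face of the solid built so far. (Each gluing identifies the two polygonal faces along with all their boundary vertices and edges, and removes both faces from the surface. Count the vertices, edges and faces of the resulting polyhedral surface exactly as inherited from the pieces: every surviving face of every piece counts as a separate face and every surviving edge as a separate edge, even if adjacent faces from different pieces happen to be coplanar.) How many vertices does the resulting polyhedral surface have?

24

A 13-gonal pyramid: V=14, E=26, F=14.
Attach a dodecagonal pyramid (V=13, E=24, F=13) along a 3-gon: merge 3 vertices and 3 edges, delete both glued faces → V=24, E=47, F=25.
Check: V − E + F = 24 − 47 + 25 = 2.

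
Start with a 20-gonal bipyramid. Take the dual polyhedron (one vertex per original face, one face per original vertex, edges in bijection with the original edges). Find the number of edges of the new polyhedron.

60

The base solid has V = 22, E = 60, F = 40.
The dual swaps V and F and preserves E: V′ = F = 40, E′ = E = 60, F′ = V = 22.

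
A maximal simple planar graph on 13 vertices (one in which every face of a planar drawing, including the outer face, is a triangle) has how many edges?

In a plane triangulation 3F = 2E and V − E + F = 2, so E = 3V − 6 = 3·13 − 6 = 33.

33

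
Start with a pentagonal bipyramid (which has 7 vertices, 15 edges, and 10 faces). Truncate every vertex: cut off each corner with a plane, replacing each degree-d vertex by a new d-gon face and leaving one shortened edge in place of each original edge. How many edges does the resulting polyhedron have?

Truncation replaces each original edge-end by a new vertex, so V′ = 2E = 30.
Each original edge survives, and each old vertex of degree d contributes d new edges; summing degrees gives Σd = 2E, so E′ = E + 2E = 3E = 45.
Each original face survives and each original vertex becomes one new face: F′ = F + V = 17.

45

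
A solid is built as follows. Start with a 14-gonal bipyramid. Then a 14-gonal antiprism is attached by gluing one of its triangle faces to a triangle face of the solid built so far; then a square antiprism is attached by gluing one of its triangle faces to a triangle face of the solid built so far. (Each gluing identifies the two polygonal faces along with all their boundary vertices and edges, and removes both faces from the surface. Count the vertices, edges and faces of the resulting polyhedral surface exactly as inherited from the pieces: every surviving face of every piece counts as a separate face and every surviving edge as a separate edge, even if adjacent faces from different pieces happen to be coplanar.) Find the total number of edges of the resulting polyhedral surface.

A 14-gonal bipyramid: V=16, E=42, F=28.
Attach a 14-gonal antiprism (V=28, E=56, F=30) along a 3-gon: merge 3 vertices and 3 edges, delete both glued faces → V=41, E=95, F=56.
Attach a square antiprism (V=8, E=16, F=10) along a 3-gon: merge 3 vertices and 3 edges, delete both glued faces → V=46, E=108, F=64.
Check: V − E + F = 46 − 108 + 64 = 2.

108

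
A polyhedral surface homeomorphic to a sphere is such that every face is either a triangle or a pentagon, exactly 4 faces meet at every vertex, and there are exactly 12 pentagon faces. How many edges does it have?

60

Let x be the number of triangles; then F = 12 + x.
Edge–face incidences: 2E = 5·12 + 3·x = 60 + 3x.
Every vertex has degree 4, so 4V = 2E.
Euler: V − E + F = 2 ⇒ (2E)/4 − E + (12 + x) = 2.
Multiply by 8: 2·(2E) − 4·(2E) + 8·(12 + x) = 16, i.e. 96 + 8x − 2·(60 + 3x) = 16.
Collecting terms: 2x − 24 = 16, so 2x = 40, so x = 20.
Then 2E = 60 + 3·20 = 120, so E = 60, V = 2E/4 = 30, F = 12 + 20 = 32.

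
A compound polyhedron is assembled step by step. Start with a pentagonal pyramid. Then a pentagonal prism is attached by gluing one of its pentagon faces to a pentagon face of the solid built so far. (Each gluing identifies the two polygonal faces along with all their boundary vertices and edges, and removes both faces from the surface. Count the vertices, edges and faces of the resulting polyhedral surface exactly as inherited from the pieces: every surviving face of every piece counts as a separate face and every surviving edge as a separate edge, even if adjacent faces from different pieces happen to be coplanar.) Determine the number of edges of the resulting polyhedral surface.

20

A pentagonal pyramid: V=6, E=10, F=6.
Attach a pentagonal prism (V=10, E=15, F=7) along a 5-gon: merge 5 vertices and 5 edges, delete both glued faces → V=11, E=20, F=11.
Check: V − E + F = 11 − 20 + 11 = 2.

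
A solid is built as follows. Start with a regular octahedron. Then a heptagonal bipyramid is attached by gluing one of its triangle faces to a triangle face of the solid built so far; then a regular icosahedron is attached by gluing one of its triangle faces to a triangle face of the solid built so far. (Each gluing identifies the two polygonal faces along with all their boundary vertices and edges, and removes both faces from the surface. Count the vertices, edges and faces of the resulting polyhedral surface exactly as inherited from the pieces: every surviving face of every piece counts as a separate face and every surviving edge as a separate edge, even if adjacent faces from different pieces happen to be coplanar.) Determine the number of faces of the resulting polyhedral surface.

38

A regular octahedron: V=6, E=12, F=8.
Attach a heptagonal bipyramid (V=9, E=21, F=14) along a 3-gon: merge 3 vertices and 3 edges, delete both glued faces → V=12, E=30, F=20.
Attach a regular icosahedron (V=12, E=30, F=20) along a 3-gon: merge 3 vertices and 3 edges, delete both glued faces → V=21, E=57, F=38.
Check: V − E + F = 21 − 57 + 38 = 2.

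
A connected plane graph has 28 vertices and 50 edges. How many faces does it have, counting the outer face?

24

Euler's formula for a connected plane graph: V − E + F = 2, so F = 2 − 28 + 50 = 24.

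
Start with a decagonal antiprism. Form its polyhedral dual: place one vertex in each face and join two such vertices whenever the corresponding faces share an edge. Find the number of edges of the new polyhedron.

The base solid has V = 20, E = 40, F = 22.
The dual swaps V and F and preserves E: V′ = F = 22, E′ = E = 40, F′ = V = 20.

40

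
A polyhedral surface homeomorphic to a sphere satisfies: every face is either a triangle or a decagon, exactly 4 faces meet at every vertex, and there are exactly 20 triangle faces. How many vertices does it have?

Let x be the number of decagons; then F = 20 + x.
Edge–face incidences: 2E = 3·20 + 10·x = 60 + 10x.
Every vertex has degree 4, so 4V = 2E.
Euler: V − E + F = 2 ⇒ (2E)/4 − E + (20 + x) = 2.
Multiply by 8: 2·(2E) − 4·(2E) + 8·(20 + x) = 16, i.e. 160 + 8x − 2·(60 + 10x) = 16.
Collecting terms: −12x + 40 = 16, so −12x = −24, so x = 2.
Then 2E = 60 + 10·2 = 80, so E = 40, V = 2E/4 = 20, F = 20 + 2 = 22.

20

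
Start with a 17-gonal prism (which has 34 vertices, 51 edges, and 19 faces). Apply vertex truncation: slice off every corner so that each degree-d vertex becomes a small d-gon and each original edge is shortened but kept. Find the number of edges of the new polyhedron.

Truncation replaces each original edge-end by a new vertex, so V′ = 2E = 102.
Each original edge survives, and each old vertex of degree d contributes d new edges; summing degrees gives Σd = 2E, so E′ = E + 2E = 3E = 153.
Each original face survives and each original vertex becomes one new face: F′ = F + V = 53.

153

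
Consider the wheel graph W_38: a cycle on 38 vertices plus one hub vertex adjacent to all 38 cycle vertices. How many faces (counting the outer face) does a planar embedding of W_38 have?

W_38 has V = 38 + 1 = 39 vertices and E = 2·38 = 76 edges.
By Euler's formula F = 2 − V + E = 2 − 39 + 76 = 39.

39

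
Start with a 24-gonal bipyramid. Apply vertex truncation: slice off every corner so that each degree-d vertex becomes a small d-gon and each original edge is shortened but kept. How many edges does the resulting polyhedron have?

216

The base solid has V = 26, E = 72, F = 48.
Truncation replaces each original edge-end by a new vertex, so V′ = 2E = 144.
Each original edge survives, and each old vertex of degree d contributes d new edges; summing degrees gives Σd = 2E, so E′ = E + 2E = 3E = 216.
Each original face survives and each original vertex becomes one new face: F′ = F + V = 74.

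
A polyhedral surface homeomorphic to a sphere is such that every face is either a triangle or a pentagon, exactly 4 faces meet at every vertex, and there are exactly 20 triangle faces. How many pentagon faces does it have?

12

Let x be the number of pentagons; then F = 20 + x.
Edge–face incidences: 2E = 3·20 + 5·x = 60 + 5x.
Every vertex has degree 4, so 4V = 2E.
Euler: V − E + F = 2 ⇒ (2E)/4 − E + (20 + x) = 2.
Multiply by 8: 2·(2E) − 4·(2E) + 8·(20 + x) = 16, i.e. 160 + 8x − 2·(60 + 5x) = 16.
Collecting terms: −2x + 40 = 16, so −2x = −24, so x = 12.
Then 2E = 60 + 5·12 = 120, so E = 60, V = 2E/4 = 30, F = 20 + 12 = 32.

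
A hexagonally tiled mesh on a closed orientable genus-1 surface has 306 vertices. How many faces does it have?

153

χ = 2 − 2·1 = 0, and every face is a hexagon so 6F = 2E.
V − E + F = 0 with E = 6F/2 gives 306 − (6/2 − 1)·F = 0, so F = 153 and E = 459.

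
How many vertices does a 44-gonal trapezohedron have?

The n-trapezohedron (dual of the n-antiprism) has V = 2·44 + 2 = 90, E = 4·44 = 176, F = 2·44 = 88.

90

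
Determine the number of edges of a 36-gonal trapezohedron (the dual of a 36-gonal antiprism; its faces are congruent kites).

144

The n-trapezohedron (dual of the n-antiprism) has V = 2·36 + 2 = 74, E = 4·36 = 144, F = 2·36 = 72.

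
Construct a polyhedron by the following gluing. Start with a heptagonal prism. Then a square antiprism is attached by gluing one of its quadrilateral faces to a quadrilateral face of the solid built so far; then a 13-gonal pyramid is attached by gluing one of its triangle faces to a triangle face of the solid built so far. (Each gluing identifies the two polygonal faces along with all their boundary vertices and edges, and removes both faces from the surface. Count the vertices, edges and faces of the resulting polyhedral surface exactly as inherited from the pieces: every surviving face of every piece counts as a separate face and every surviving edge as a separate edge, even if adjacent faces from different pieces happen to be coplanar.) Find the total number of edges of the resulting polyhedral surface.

A heptagonal prism: V=14, E=21, F=9.
Attach a square antiprism (V=8, E=16, F=10) along a 4-gon: merge 4 vertices and 4 edges, delete both glued faces → V=18, E=33, F=17.
Attach a 13-gonal pyramid (V=14, E=26, F=14) along a 3-gon: merge 3 vertices and 3 edges, delete both glued faces → V=29, E=56, F=29.
Check: V − E + F = 29 − 56 + 29 = 2.

56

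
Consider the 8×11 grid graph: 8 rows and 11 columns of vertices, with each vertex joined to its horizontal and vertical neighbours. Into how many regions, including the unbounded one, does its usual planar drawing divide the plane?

The grid has V = 8·11 = 88 vertices and E = 8·10 + 11·7 = 157 edges.
F = 2 − V + E = 2 − 88 + 157 = 71.

71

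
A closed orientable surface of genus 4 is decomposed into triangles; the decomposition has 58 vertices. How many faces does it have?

128

χ = 2 − 2·4 = -6, and every face is a triangle so 3F = 2E.
V − E + F = -6 with E = 3F/2 gives 58 − (3/2 − 1)·F = -6, so F = 128 and E = 192.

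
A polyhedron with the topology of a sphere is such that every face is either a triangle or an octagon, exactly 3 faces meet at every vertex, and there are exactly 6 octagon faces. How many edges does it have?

36

Let x be the number of triangles; then F = 6 + x.
Edge–face incidences: 2E = 8·6 + 3·x = 48 + 3x.
Every vertex has degree 3, so 3V = 2E.
Euler: V − E + F = 2 ⇒ (2E)/3 − E + (6 + x) = 2.
Multiply by 6: 2·(2E) − 3·(2E) + 6·(6 + x) = 12, i.e. 36 + 6x − (48 + 3x) = 12.
Collecting terms: 3x − 12 = 12, so 3x = 24, so x = 8.
Then 2E = 48 + 3·8 = 72, so E = 36, V = 2E/3 = 24, F = 6 + 8 = 14.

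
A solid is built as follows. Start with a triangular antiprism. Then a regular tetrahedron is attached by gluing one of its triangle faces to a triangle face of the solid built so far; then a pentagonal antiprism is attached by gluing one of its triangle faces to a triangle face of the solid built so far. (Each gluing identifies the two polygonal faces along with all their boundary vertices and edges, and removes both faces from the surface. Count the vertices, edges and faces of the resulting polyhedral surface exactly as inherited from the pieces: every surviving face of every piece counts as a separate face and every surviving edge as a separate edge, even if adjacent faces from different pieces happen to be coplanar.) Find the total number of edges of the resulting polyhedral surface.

32

A triangular antiprism: V=6, E=12, F=8.
Attach a regular tetrahedron (V=4, E=6, F=4) along a 3-gon: merge 3 vertices and 3 edges, delete both glued faces → V=7, E=15, F=10.
Attach a pentagonal antiprism (V=10, E=20, F=12) along a 3-gon: merge 3 vertices and 3 edges, delete both glued faces → V=14, E=32, F=20.
Check: V − E + F = 14 − 32 + 20 = 2.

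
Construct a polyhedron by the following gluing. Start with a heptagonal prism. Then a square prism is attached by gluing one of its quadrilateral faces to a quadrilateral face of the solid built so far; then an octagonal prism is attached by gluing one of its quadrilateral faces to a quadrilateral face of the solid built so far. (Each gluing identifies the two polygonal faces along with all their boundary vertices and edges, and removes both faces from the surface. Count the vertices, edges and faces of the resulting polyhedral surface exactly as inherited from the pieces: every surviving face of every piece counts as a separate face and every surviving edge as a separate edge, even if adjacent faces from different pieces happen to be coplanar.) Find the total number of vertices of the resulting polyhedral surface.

A heptagonal prism: V=14, E=21, F=9.
Attach a square prism (V=8, E=12, F=6) along a 4-gon: merge 4 vertices and 4 edges, delete both glued faces → V=18, E=29, F=13.
Attach an octagonal prism (V=16, E=24, F=10) along a 4-gon: merge 4 vertices and 4 edges, delete both glued faces → V=30, E=49, F=21.
Check: V − E + F = 30 − 49 + 21 = 2.

30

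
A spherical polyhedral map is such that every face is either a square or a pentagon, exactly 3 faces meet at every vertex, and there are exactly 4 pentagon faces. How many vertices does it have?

Let x be the number of squares; then F = 4 + x.
Edge–face incidences: 2E = 5·4 + 4·x = 20 + 4x.
Every vertex has degree 3, so 3V = 2E.
Euler: V − E + F = 2 ⇒ (2E)/3 − E + (4 + x) = 2.
Multiply by 6: 2·(2E) − 3·(2E) + 6·(4 + x) = 12, i.e. 24 + 6x − (20 + 4x) = 12.
Collecting terms: 2x + 4 = 12, so 2x = 8, so x = 4.
Then 2E = 20 + 4·4 = 36, so E = 18, V = 2E/3 = 12, F = 4 + 4 = 8.

12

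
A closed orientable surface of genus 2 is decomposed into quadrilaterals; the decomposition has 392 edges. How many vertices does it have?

194

χ = 2 − 2·2 = -2, and every face is a square so 4F = 2E.
F = 2E/4 = 196. Then V = -2 + E − F = -2 + 392 − 196 = 194.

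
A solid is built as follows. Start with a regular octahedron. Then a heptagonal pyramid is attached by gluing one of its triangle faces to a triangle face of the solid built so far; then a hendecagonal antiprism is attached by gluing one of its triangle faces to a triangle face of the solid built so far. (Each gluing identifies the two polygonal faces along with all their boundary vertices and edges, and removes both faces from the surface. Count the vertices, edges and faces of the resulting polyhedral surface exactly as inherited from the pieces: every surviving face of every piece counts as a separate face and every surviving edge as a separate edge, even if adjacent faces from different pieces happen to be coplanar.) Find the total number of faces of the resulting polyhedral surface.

A regular octahedron: V=6, E=12, F=8.
Attach a heptagonal pyramid (V=8, E=14, F=8) along a 3-gon: merge 3 vertices and 3 edges, delete both glued faces → V=11, E=23, F=14.
Attach a hendecagonal antiprism (V=22, E=44, F=24) along a 3-gon: merge 3 vertices and 3 edges, delete both glued faces → V=30, E=64, F=36.
Check: V − E + F = 30 − 64 + 36 = 2.

36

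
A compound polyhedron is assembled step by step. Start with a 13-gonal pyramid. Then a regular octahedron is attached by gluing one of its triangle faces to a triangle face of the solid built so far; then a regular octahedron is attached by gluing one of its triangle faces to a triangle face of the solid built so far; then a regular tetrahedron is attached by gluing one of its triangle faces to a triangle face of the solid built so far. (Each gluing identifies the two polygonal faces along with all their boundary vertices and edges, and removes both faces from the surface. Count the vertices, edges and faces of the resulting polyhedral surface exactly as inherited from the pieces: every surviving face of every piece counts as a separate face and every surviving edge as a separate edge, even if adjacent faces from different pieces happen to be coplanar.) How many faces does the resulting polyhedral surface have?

A 13-gonal pyramid: V=14, E=26, F=14.
Attach a regular octahedron (V=6, E=12, F=8) along a 3-gon: merge 3 vertices and 3 edges, delete both glued faces → V=17, E=35, F=20.
Attach a regular octahedron (V=6, E=12, F=8) along a 3-gon: merge 3 vertices and 3 edges, delete both glued faces → V=20, E=44, F=26.
Attach a regular tetrahedron (V=4, E=6, F=4) along a 3-gon: merge 3 vertices and 3 edges, delete both glued faces → V=21, E=47, F=28.
Check: V − E + F = 21 − 47 + 28 = 2.

28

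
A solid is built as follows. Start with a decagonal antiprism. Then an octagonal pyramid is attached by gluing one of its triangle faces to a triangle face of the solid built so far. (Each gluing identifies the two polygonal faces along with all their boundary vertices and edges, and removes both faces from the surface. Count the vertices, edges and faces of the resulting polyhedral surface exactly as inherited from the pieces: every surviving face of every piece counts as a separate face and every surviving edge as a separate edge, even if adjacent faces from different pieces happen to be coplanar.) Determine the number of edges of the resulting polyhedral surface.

53

A decagonal antiprism: V=20, E=40, F=22.
Attach an octagonal pyramid (V=9, E=16, F=9) along a 3-gon: merge 3 vertices and 3 edges, delete both glued faces → V=26, E=53, F=29.
Check: V − E + F = 26 − 53 + 29 = 2.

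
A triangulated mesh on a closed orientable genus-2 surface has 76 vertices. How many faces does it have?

156

χ = 2 − 2·2 = -2, and every face is a triangle so 3F = 2E.
V − E + F = -2 with E = 3F/2 gives 76 − (3/2 − 1)·F = -2, so F = 156 and E = 234.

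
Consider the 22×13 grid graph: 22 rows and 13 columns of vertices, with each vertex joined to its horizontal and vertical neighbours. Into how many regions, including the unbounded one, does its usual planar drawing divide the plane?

253

The grid has V = 22·13 = 286 vertices and E = 22·12 + 13·21 = 537 edges.
F = 2 − V + E = 2 − 286 + 537 = 253.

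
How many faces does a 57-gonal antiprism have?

116

An antiprism on an n-gon has two n-gon caps and 2n triangles: V = 2·57 = 114, E = 4·57 = 228, F = 2·57 + 2 = 116.
Check: V − E + F = 114 − 228 + 116 = 2.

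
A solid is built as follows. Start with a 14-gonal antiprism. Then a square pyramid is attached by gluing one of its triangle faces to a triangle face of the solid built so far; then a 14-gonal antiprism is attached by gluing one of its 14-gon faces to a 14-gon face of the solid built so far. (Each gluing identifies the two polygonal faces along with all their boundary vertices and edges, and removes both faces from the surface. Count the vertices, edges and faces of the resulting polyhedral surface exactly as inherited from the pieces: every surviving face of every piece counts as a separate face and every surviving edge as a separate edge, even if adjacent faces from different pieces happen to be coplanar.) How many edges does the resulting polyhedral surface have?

103

A 14-gonal antiprism: V=28, E=56, F=30.
Attach a square pyramid (V=5, E=8, F=5) along a 3-gon: merge 3 vertices and 3 edges, delete both glued faces → V=30, E=61, F=33.
Attach a 14-gonal antiprism (V=28, E=56, F=30) along a 14-gon: merge 14 vertices and 14 edges, delete both glued faces → V=44, E=103, F=61.
Check: V − E + F = 44 − 103 + 61 = 2.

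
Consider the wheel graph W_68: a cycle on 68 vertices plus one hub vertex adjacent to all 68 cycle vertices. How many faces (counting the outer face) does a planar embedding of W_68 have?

69

W_68 has V = 68 + 1 = 69 vertices and E = 2·68 = 136 edges.
By Euler's formula F = 2 − V + E = 2 − 69 + 136 = 69.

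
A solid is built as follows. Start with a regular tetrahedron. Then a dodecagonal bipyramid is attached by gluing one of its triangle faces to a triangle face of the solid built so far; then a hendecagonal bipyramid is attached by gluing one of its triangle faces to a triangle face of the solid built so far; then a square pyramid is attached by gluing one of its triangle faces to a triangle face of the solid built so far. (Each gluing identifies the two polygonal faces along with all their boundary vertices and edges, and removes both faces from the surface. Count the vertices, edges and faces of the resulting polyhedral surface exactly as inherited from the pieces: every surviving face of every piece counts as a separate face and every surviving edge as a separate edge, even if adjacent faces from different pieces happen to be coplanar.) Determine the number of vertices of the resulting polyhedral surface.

A regular tetrahedron: V=4, E=6, F=4.
Attach a dodecagonal bipyramid (V=14, E=36, F=24) along a 3-gon: merge 3 vertices and 3 edges, delete both glued faces → V=15, E=39, F=26.
Attach a hendecagonal bipyramid (V=13, E=33, F=22) along a 3-gon: merge 3 vertices and 3 edges, delete both glued faces → V=25, E=69, F=46.
Attach a square pyramid (V=5, E=8, F=5) along a 3-gon: merge 3 vertices and 3 edges, delete both glued faces → V=27, E=74, F=49.
Check: V − E + F = 27 − 74 + 49 = 2.

27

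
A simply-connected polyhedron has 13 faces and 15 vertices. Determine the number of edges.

Here V − E + F = 2.
E = V + F − (2) = 15 + 13 − (2) = 26.

26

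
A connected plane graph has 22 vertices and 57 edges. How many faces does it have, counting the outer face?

Euler's formula for a connected plane graph: V − E + F = 2, so F = 2 − 22 + 57 = 37.

37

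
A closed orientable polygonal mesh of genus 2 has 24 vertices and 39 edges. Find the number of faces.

13

For a closed orientable surface of genus 2, χ = 2 − 2·2 = -2.
F = -2 − V + E = -2 − 24 + 39 = 13.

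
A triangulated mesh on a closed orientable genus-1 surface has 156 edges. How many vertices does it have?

52

χ = 2 − 2·1 = 0, and every face is a triangle so 3F = 2E.
F = 2E/3 = 104. Then V = 0 + E − F = 0 + 156 − 104 = 52.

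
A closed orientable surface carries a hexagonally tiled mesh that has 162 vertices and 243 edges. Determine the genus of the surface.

Every face is a hexagon and each edge borders two faces, so 6F = 2·243, giving F = 81.
χ = V − E + F = 162 − 243 + 81 = 0.
For a closed orientable surface χ = 2 − 2g, so g = (2 − (0))/2 = 1.

1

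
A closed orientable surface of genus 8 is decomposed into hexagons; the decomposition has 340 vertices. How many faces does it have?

177

χ = 2 − 2·8 = -14, and every face is a hexagon so 6F = 2E.
V − E + F = -14 with E = 6F/2 gives 340 − (6/2 − 1)·F = -14, so F = 177 and E = 531.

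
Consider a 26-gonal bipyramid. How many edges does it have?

78

A bipyramid over an n-gon has 2n triangular faces and n + 2 vertices: V = 26 + 2 = 28, E = 3·26 = 78, F = 2·26 = 52.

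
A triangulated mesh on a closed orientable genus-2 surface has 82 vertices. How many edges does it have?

252

χ = 2 − 2·2 = -2, and every face is a triangle so 3F = 2E.
V − E + F = -2 with E = 3F/2 gives 82 − (3/2 − 1)·F = -2, so F = 168 and E = 252.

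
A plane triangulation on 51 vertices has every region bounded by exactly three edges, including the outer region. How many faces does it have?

98

In a plane triangulation 3F = 2E and V − E + F = 2, so F = 2V − 4 = 2·51 − 4 = 98.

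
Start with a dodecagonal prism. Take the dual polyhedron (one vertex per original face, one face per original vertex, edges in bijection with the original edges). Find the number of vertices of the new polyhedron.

The base solid has V = 24, E = 36, F = 14.
The dual swaps V and F and preserves E: V′ = F = 14, E′ = E = 36, F′ = V = 24.

14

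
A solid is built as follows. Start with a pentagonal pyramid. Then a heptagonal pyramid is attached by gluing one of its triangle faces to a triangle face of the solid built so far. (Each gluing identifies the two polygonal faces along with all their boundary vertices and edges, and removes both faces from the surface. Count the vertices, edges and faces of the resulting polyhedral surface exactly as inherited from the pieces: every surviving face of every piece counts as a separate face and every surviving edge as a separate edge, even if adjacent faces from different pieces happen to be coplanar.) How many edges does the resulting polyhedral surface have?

A pentagonal pyramid: V=6, E=10, F=6.
Attach a heptagonal pyramid (V=8, E=14, F=8) along a 3-gon: merge 3 vertices and 3 edges, delete both glued faces → V=11, E=21, F=12.
Check: V − E + F = 11 − 21 + 12 = 2.

21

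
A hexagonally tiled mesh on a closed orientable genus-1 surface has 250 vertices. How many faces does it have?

125

χ = 2 − 2·1 = 0, and every face is a hexagon so 6F = 2E.
V − E + F = 0 with E = 6F/2 gives 250 − (6/2 − 1)·F = 0, so F = 125 and E = 375.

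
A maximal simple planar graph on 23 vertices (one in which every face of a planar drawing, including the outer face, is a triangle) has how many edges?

In a plane triangulation 3F = 2E and V − E + F = 2, so E = 3V − 6 = 3·23 − 6 = 63.

63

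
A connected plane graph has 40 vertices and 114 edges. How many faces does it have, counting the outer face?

Euler's formula for a connected plane graph: V − E + F = 2, so F = 2 − 40 + 114 = 76.

76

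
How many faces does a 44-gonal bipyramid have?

88

A bipyramid over an n-gon has 2n triangular faces and n + 2 vertices: V = 44 + 2 = 46, E = 3·44 = 132, F = 2·44 = 88.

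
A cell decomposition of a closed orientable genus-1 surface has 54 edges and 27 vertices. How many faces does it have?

27

For a closed orientable surface of genus 1, χ = 2 − 2·1 = 0.
F = 0 − V + E = 0 − 27 + 54 = 27.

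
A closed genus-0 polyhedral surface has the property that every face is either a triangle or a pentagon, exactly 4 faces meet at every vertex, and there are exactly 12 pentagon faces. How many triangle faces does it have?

Let x be the number of triangles; then F = 12 + x.
Edge–face incidences: 2E = 5·12 + 3·x = 60 + 3x.
Every vertex has degree 4, so 4V = 2E.
Euler: V − E + F = 2 ⇒ (2E)/4 − E + (12 + x) = 2.
Multiply by 8: 2·(2E) − 4·(2E) + 8·(12 + x) = 16, i.e. 96 + 8x − 2·(60 + 3x) = 16.
Collecting terms: 2x − 24 = 16, so 2x = 40, so x = 20.
Then 2E = 60 + 3·20 = 120, so E = 60, V = 2E/4 = 30, F = 12 + 20 = 32.

20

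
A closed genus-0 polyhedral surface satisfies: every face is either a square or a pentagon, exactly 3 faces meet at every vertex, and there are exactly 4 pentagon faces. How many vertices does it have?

Let x be the number of squares; then F = 4 + x.
Edge–face incidences: 2E = 5·4 + 4·x = 20 + 4x.
Every vertex has degree 3, so 3V = 2E.
Euler: V − E + F = 2 ⇒ (2E)/3 − E + (4 + x) = 2.
Multiply by 6: 2·(2E) − 3·(2E) + 6·(4 + x) = 12, i.e. 24 + 6x − (20 + 4x) = 12.
Collecting terms: 2x + 4 = 12, so 2x = 8, so x = 4.
Then 2E = 20 + 4·4 = 36, so E = 18, V = 2E/3 = 12, F = 4 + 4 = 8.

12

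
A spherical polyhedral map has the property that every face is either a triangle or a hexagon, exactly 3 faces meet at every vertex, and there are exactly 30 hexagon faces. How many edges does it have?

Let x be the number of triangles; then F = 30 + x.
Edge–face incidences: 2E = 6·30 + 3·x = 180 + 3x.
Every vertex has degree 3, so 3V = 2E.
Euler: V − E + F = 2 ⇒ (2E)/3 − E + (30 + x) = 2.
Multiply by 6: 2·(2E) − 3·(2E) + 6·(30 + x) = 12, i.e. 180 + 6x − (180 + 3x) = 12.
Collecting terms: 3x = 12, so x = 4.
Then 2E = 180 + 3·4 = 192, so E = 96, V = 2E/3 = 64, F = 30 + 4 = 34.

96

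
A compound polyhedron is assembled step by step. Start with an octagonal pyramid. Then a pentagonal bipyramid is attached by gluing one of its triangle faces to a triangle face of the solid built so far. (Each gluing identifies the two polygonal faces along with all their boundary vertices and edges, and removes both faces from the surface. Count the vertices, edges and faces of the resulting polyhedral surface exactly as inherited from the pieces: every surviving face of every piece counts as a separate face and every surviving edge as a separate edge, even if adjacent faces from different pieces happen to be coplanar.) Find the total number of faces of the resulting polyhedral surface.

An octagonal pyramid: V=9, E=16, F=9.
Attach a pentagonal bipyramid (V=7, E=15, F=10) along a 3-gon: merge 3 vertices and 3 edges, delete both glued faces → V=13, E=28, F=17.
Check: V − E + F = 13 − 28 + 17 = 2.

17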